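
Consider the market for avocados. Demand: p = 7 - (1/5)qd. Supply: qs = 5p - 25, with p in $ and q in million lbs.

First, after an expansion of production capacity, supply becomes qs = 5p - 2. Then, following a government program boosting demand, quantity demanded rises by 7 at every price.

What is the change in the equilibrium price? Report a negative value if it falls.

-1.6

Original equilibrium: 35 - 5p = 5p - 25 gives 60 = 10p, so p = 6 and q = 5.
With the change applied: demand qd = 42 - 5p, supply qs = 5p - 2.
New equilibrium: 42 - 5p = 5p - 2 ⇒ 44 = 10p ⇒ p = 4.4, q = 20.
Δp = 4.4 − 6 = -1.6.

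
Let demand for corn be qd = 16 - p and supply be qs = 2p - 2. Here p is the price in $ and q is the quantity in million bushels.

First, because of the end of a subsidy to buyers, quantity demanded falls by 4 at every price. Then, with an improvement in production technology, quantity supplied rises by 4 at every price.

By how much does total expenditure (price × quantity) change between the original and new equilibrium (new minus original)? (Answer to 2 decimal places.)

-31.11

Before the shock: 16 - p = 2p - 2 ⇒ 18 = 3p ⇒ p = 6, q = 10.
With the change applied: demand qd = 12 - p, supply qs = 2p + 2.
Clearing the new market: 12 - p = 2p + 2, so p = 10/3 ≈ 3.3333 and q = 26/3 ≈ 8.6667.
Expenditure moves from 6×10 = 60 to 3.3333×8.6667 = 28.8889; change = -31.11.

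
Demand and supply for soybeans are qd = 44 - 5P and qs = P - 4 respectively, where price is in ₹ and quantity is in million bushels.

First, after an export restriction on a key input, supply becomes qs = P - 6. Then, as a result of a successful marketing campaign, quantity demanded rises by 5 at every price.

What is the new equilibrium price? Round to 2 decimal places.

9.17

Original equilibrium: 44 - 5P = P - 4 gives 48 = 6P, so P = 8 and q = 4.
The shock moves the curves to qd = 49 - 5P and qs = P - 6.
Clearing the new market: 49 - 5P = P - 6, so P = 55/6 ≈ 9.1667 and q = 19/6 ≈ 3.1667.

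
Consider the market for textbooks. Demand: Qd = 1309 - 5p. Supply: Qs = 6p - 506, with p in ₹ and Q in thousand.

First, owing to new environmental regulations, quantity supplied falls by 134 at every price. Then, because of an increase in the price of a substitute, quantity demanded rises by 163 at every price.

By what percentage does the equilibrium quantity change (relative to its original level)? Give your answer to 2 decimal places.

+5.79

Solve the original market: 1309 - 5p = 6p - 506, hence p = 165 and Q = 484.
With the change applied: demand Qd = 1472 - 5p, supply Qs = 6p - 640.
Clearing the new market: 1472 - 5p = 6p - 640, so p = 192 and Q = 512.
%ΔQ = (512 − 484) / 484 × 100 = +5.79%.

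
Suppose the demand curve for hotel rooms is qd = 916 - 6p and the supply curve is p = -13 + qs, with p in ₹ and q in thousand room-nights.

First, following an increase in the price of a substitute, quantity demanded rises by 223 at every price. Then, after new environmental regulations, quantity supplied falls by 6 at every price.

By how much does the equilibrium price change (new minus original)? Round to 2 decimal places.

Solve the original market: 916 - 6p = p + 13, hence p = 129 and q = 142.
After the shift, demand is qd = 1139 - 6p and supply is qs = p + 7.
Equate the new curves: 1139 - 6p = p + 7, giving 1132 = 7p, p = 1132/7 ≈ 161.7143, q = 1181/7 ≈ 168.7143.
Δp = 161.7143 − 129 = +32.71.

+32.71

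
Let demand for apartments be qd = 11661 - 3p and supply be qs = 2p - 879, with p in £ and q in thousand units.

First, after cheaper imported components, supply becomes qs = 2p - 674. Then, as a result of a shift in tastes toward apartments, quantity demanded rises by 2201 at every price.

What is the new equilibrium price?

2907.2

Initially, 11661 - 3p = 2p - 879, so 12540 = 5p and p = 2508, q = 4137.
The shock moves the curves to qd = 13862 - 3p and qs = 2p - 674.
New equilibrium: 13862 - 3p = 2p - 674 ⇒ 14536 = 5p ⇒ p = 2907.2, q = 5140.4.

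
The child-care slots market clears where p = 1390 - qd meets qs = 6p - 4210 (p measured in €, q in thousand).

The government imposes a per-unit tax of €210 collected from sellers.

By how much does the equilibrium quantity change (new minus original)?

-180

Before the shock: 1390 - p = 6p - 4210 ⇒ 5600 = 7p ⇒ p = 800, q = 590.
Since sellers keep the price net of the tax, the effective supply curve becomes qs = 6p - 5470.
New equilibrium: 1390 - p = 6p - 5470 ⇒ 6860 = 7p ⇒ p = 980, q = 410.
Δq = 410 − 590 = -180.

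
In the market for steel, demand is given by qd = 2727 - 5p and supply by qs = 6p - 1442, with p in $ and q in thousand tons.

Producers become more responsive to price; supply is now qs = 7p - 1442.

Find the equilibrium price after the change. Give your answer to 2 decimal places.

Original equilibrium: 2727 - 5p = 6p - 1442 gives 4169 = 11p, so p = 379 and q = 832.
After the shift, demand is qd = 2727 - 5p and supply is qs = 7p - 1442.
Equate the new curves: 2727 - 5p = 7p - 1442, giving 4169 = 12p, p = 4169/12 ≈ 347.4167, q = 11879/12 ≈ 989.9167.

347.42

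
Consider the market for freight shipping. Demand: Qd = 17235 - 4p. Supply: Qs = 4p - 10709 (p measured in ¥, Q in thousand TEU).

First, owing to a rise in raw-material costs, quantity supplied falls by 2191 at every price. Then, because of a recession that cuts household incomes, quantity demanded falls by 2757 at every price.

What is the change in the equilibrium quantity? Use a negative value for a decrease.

-2474

Initially, 17235 - 4p = 4p - 10709, so 27944 = 8p and p = 3493, Q = 3263.
After the shift, demand is Qd = 14478 - 4p and supply is Qs = 4p - 12900.
New equilibrium: 14478 - 4p = 4p - 12900 ⇒ 27378 = 8p ⇒ p = 3422.25, Q = 789.
ΔQ = 789 − 3263 = -2474.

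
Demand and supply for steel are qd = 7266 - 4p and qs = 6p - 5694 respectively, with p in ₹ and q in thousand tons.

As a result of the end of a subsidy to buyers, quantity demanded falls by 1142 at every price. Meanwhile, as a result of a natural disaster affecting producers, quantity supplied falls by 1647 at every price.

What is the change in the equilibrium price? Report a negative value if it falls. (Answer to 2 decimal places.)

Before the shock: 7266 - 4p = 6p - 5694 ⇒ 12960 = 10p ⇒ p = 1296, q = 2082.
With the change applied: demand qd = 6124 - 4p, supply qs = 6p - 7341.
New equilibrium: 6124 - 4p = 6p - 7341 ⇒ 13465 = 10p ⇒ p = 1346.5, q = 738.
Δp = 1346.5 − 1296 = +50.50.

+50.50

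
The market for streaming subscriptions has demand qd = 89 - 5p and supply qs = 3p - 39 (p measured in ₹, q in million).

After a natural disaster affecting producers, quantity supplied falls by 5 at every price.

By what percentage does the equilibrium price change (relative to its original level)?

+3.90625

Before the shock: 89 - 5p = 3p - 39 ⇒ 128 = 8p ⇒ p = 16, q = 9.
The shock moves the curves to qd = 89 - 5p and qs = 3p - 44.
Equate the new curves: 89 - 5p = 3p - 44, giving 133 = 8p, p = 16.625, q = 5.875.
%Δp = (16.625 − 16) / 16 × 100 = +3.90625%.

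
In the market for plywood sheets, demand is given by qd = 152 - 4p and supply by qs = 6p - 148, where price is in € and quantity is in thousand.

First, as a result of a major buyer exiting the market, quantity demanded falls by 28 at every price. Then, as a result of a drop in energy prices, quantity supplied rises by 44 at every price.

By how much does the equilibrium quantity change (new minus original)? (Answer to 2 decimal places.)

+0.80

Initially, 152 - 4p = 6p - 148, so 300 = 10p and p = 30, q = 32.
The shock moves the curves to qd = 124 - 4p and qs = 6p - 104.
Clearing the new market: 124 - 4p = 6p - 104, so p = 22.8 and q = 32.8.
Δq = 32.8 − 32 = +0.80.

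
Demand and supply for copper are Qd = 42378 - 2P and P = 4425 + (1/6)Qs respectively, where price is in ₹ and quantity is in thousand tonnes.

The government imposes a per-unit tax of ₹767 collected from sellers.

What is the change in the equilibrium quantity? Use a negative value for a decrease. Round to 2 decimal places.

Initially, 42378 - 2P = 6P - 26550, so 68928 = 8P and P = 8616, Q = 25146.
Since sellers keep the price net of the tax, the effective supply curve becomes Qs = 6P - 31152.
Setting them equal: 42378 - 2P = 6P - 31152 → 73530 = 8P, so P = 9191.25 and Q = 23995.5.
ΔQ = 23995.5 − 25146 = -1150.50.

-1150.50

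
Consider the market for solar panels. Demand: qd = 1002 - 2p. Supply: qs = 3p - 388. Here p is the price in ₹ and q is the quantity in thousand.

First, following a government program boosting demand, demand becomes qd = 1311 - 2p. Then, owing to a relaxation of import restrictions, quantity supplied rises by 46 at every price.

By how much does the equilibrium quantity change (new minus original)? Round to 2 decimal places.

+203.80

Original equilibrium: 1002 - 2p = 3p - 388 gives 1390 = 5p, so p = 278 and q = 446.
After the shift, demand is qd = 1311 - 2p and supply is qs = 3p - 342.
Clearing the new market: 1311 - 2p = 3p - 342, so p = 330.6 and q = 649.8.
Δq = 649.8 − 446 = +203.80.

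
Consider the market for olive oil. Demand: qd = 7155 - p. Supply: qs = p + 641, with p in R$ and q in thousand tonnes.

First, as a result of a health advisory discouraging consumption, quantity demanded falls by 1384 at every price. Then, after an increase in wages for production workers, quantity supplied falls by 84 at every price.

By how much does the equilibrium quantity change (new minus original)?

Initially, 7155 - p = p + 641, so 6514 = 2p and p = 3257, q = 3898.
After the shift, demand is qd = 5771 - p and supply is qs = p + 557.
Clearing the new market: 5771 - p = p + 557, so p = 2607 and q = 3164.
Δq = 3164 − 3898 = -734.

-734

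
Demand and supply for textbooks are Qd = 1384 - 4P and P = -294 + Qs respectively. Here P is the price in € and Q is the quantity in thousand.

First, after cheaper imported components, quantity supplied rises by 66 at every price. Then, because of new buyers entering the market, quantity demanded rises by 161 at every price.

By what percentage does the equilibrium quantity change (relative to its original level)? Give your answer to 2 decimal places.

+16.60

Solve the original market: 1384 - 4P = P + 294, hence P = 218 and Q = 512.
After the shift, demand is Qd = 1545 - 4P and supply is Qs = P + 360.
New equilibrium: 1545 - 4P = P + 360 ⇒ 1185 = 5P ⇒ P = 237, Q = 597.
%ΔQ = (597 − 512) / 512 × 100 = +16.60%.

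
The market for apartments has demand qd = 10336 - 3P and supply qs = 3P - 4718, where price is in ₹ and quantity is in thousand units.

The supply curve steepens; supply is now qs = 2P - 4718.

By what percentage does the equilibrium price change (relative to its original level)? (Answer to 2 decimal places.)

Before the shock: 10336 - 3P = 3P - 4718 ⇒ 15054 = 6P ⇒ P = 2509, q = 2809.
After the shift, demand is qd = 10336 - 3P and supply is qs = 2P - 4718.
New equilibrium: 10336 - 3P = 2P - 4718 ⇒ 15054 = 5P ⇒ P = 3010.8, q = 1303.6.
%ΔP = (3010.8 − 2509) / 2509 × 100 = +20.00%.

+20.00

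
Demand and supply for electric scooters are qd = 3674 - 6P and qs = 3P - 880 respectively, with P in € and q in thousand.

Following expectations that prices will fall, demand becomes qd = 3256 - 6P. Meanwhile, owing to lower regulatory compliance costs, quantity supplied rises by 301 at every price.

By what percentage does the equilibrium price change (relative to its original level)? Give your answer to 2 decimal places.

Original equilibrium: 3674 - 6P = 3P - 880 gives 4554 = 9P, so P = 506 and q = 638.
With the change applied: demand qd = 3256 - 6P, supply qs = 3P - 579.
Equate the new curves: 3256 - 6P = 3P - 579, giving 3835 = 9P, P = 3835/9 ≈ 426.1111, q = 2098/3 ≈ 699.3333.
%ΔP = (426.1111 − 506) / 506 × 100 = -15.79%.

-15.79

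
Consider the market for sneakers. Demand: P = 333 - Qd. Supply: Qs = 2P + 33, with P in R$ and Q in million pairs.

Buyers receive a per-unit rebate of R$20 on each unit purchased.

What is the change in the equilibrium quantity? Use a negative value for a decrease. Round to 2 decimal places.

Original equilibrium: 333 - P = 2P + 33 gives 300 = 3P, so P = 100 and Q = 233.
Since buyers' out-of-pocket price is the market price minus the rebate, the effective demand curve becomes Qd = 353 - P.
Equate the new curves: 353 - P = 2P + 33, giving 320 = 3P, P = 320/3 ≈ 106.6667, Q = 739/3 ≈ 246.3333.
ΔQ = 246.3333 − 233 = +13.33.

+13.33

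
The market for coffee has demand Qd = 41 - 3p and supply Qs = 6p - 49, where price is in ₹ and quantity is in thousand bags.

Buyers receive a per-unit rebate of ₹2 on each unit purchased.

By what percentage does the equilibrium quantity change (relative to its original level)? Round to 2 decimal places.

Before the shock: 41 - 3p = 6p - 49 ⇒ 90 = 9p ⇒ p = 10, Q = 11.
Since buyers' out-of-pocket price is the market price minus the rebate, the effective demand curve becomes Qd = 47 - 3p.
Clearing the new market: 47 - 3p = 6p - 49, so p = 32/3 ≈ 10.6667 and Q = 15.
%ΔQ = (15 − 11) / 11 × 100 = +36.36%.

+36.36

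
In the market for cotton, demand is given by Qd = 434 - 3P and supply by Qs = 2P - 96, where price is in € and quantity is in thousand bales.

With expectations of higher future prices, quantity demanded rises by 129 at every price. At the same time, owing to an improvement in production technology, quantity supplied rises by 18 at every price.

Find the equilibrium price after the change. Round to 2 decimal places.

128.20

Original equilibrium: 434 - 3P = 2P - 96 gives 530 = 5P, so P = 106 and Q = 116.
The new curves are Qd = 563 - 3P (demand) and Qs = 2P - 78 (supply).
Setting them equal: 563 - 3P = 2P - 78 → 641 = 5P, so P = 128.2 and Q = 178.4.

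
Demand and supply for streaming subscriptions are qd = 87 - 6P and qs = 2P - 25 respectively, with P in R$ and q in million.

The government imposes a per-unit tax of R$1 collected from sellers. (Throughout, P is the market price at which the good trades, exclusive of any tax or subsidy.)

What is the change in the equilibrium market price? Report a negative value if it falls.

+0.25

Original equilibrium: 87 - 6P = 2P - 25 gives 112 = 8P, so P = 14 and q = 3.
Since sellers keep the price net of the tax, the effective supply curve becomes qs = 2P - 27.
Clearing the new market: 87 - 6P = 2P - 27, so P = 14.25 and q = 1.5.
ΔP = 14.25 − 14 = +0.25.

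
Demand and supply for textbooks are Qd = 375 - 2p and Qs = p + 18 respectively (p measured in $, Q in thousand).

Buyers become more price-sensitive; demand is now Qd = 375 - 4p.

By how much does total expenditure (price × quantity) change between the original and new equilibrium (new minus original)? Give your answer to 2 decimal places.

-9919.84

Initially, 375 - 2p = p + 18, so 357 = 3p and p = 119, Q = 137.
The shock moves the curves to Qd = 375 - 4p and Qs = p + 18.
Equate the new curves: 375 - 4p = p + 18, giving 357 = 5p, p = 71.4, Q = 89.4.
Expenditure moves from 119×137 = 16303 to 71.4×89.4 = 6383.16; change = -9919.84.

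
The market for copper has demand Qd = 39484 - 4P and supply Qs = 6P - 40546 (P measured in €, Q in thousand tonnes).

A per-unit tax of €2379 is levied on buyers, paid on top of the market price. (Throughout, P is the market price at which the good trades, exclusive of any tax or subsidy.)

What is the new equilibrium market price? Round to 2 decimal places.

Original equilibrium: 39484 - 4P = 6P - 40546 gives 80030 = 10P, so P = 8003 and Q = 7472.
Since buyers pay the price plus the tax, the effective demand curve becomes Qd = 29968 - 4P.
Clearing the new market: 29968 - 4P = 6P - 40546, so P = 7051.4 and Q = 1762.4.

7051.40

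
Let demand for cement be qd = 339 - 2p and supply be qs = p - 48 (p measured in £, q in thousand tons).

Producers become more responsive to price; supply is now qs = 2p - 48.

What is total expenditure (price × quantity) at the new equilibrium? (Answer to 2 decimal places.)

14077.13

Solve the original market: 339 - 2p = p - 48, hence p = 129 and q = 81.
After the shift, demand is qd = 339 - 2p and supply is qs = 2p - 48.
Setting them equal: 339 - 2p = 2p - 48 → 387 = 4p, so p = 96.75 and q = 145.5.
New expenditure = 96.75 × 145.5 = 14077.13.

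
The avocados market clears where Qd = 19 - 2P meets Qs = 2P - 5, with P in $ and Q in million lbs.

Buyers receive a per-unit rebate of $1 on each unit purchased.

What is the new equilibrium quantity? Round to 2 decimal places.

Initially, 19 - 2P = 2P - 5, so 24 = 4P and P = 6, Q = 7.
Since buyers' out-of-pocket price is the market price minus the rebate, the effective demand curve becomes Qd = 21 - 2P.
Setting them equal: 21 - 2P = 2P - 5 → 26 = 4P, so P = 6.5 and Q = 8.

8.00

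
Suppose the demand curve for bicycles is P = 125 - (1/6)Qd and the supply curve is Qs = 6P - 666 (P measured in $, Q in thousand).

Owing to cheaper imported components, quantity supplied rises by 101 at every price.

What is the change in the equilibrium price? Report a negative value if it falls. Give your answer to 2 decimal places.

-8.42

Initially, 750 - 6P = 6P - 666, so 1416 = 12P and P = 118, Q = 42.
The shock moves the curves to Qd = 750 - 6P and Qs = 6P - 565.
Clearing the new market: 750 - 6P = 6P - 565, so P = 1315/12 ≈ 109.5833 and Q = 92.5.
ΔP = 109.5833 − 118 = -8.42.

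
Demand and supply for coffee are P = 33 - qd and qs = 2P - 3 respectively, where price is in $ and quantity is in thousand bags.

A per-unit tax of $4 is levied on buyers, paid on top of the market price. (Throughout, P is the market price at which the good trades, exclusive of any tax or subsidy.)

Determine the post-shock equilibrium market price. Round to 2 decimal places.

10.67

Initially, 33 - P = 2P - 3, so 36 = 3P and P = 12, q = 21.
Since buyers pay the price plus the tax, the effective demand curve becomes qd = 29 - P.
New equilibrium: 29 - P = 2P - 3 ⇒ 32 = 3P ⇒ P = 32/3 ≈ 10.6667, q = 55/3 ≈ 18.3333.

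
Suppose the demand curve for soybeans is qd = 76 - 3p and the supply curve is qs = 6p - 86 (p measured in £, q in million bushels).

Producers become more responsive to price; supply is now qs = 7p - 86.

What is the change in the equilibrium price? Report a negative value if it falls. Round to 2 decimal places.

-1.80

Solve the original market: 76 - 3p = 6p - 86, hence p = 18 and q = 22.
With the change applied: demand qd = 76 - 3p, supply qs = 7p - 86.
Clearing the new market: 76 - 3p = 7p - 86, so p = 16.2 and q = 27.4.
Δp = 16.2 − 18 = -1.80.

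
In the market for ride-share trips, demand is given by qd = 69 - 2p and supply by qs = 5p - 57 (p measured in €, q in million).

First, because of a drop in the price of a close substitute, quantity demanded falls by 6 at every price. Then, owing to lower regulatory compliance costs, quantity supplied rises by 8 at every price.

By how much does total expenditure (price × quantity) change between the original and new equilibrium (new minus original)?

-98

Before the shock: 69 - 2p = 5p - 57 ⇒ 126 = 7p ⇒ p = 18, q = 33.
After the shift, demand is qd = 63 - 2p and supply is qs = 5p - 49.
Clearing the new market: 63 - 2p = 5p - 49, so p = 16 and q = 31.
Expenditure moves from 18×33 = 594 to 16×31 = 496; change = -98.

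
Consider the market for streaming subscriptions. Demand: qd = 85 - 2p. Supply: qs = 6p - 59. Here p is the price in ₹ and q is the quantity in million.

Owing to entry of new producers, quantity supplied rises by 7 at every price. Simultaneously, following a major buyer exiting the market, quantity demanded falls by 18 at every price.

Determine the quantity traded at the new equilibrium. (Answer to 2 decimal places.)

37.25

Original equilibrium: 85 - 2p = 6p - 59 gives 144 = 8p, so p = 18 and q = 49.
With the change applied: demand qd = 67 - 2p, supply qs = 6p - 52.
New equilibrium: 67 - 2p = 6p - 52 ⇒ 119 = 8p ⇒ p = 14.875, q = 37.25.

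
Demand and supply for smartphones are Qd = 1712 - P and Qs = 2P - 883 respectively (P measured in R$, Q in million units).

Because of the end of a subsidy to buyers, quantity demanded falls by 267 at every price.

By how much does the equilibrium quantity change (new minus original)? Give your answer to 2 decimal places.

-178.00

Before the shock: 1712 - P = 2P - 883 ⇒ 2595 = 3P ⇒ P = 865, Q = 847.
The shock moves the curves to Qd = 1445 - P and Qs = 2P - 883.
Setting them equal: 1445 - P = 2P - 883 → 2328 = 3P, so P = 776 and Q = 669.
ΔQ = 669 − 847 = -178.00.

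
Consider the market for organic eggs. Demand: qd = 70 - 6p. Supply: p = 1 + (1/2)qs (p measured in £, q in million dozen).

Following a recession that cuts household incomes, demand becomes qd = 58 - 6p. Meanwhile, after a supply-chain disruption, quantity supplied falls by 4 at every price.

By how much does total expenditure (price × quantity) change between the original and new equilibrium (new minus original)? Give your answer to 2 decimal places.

-64.00

Solve the original market: 70 - 6p = 2p - 2, hence p = 9 and q = 16.
The shock moves the curves to qd = 58 - 6p and qs = 2p - 6.
Clearing the new market: 58 - 6p = 2p - 6, so p = 8 and q = 10.
Expenditure moves from 9×16 = 144 to 8×10 = 80; change = -64.00.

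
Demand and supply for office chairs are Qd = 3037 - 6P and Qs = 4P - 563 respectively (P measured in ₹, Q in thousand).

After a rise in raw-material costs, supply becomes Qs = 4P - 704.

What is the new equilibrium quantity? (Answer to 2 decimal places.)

792.40

Original equilibrium: 3037 - 6P = 4P - 563 gives 3600 = 10P, so P = 360 and Q = 877.
With the change applied: demand Qd = 3037 - 6P, supply Qs = 4P - 704.
New equilibrium: 3037 - 6P = 4P - 704 ⇒ 3741 = 10P ⇒ P = 374.1, Q = 792.4.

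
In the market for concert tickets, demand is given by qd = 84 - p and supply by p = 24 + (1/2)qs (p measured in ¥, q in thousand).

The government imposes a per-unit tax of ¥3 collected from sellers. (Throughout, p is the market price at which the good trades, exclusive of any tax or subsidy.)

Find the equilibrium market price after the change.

46

Original equilibrium: 84 - p = 2p - 48 gives 132 = 3p, so p = 44 and q = 40.
Since sellers keep the price net of the tax, the effective supply curve becomes qs = 2p - 54.
New equilibrium: 84 - p = 2p - 54 ⇒ 138 = 3p ⇒ p = 46, q = 38.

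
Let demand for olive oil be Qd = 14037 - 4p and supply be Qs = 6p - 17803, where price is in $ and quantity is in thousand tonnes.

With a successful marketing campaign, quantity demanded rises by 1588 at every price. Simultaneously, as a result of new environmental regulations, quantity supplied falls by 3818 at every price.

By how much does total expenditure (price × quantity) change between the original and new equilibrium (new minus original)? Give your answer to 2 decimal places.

-1436089.64

Original equilibrium: 14037 - 4p = 6p - 17803 gives 31840 = 10p, so p = 3184 and Q = 1301.
The new curves are Qd = 15625 - 4p (demand) and Qs = 6p - 21621 (supply).
Equate the new curves: 15625 - 4p = 6p - 21621, giving 37246 = 10p, p = 3724.6, Q = 726.6.
Expenditure moves from 3184×1301 = 4142384 to 3724.6×726.6 = 2706294.36; change = -1436089.64.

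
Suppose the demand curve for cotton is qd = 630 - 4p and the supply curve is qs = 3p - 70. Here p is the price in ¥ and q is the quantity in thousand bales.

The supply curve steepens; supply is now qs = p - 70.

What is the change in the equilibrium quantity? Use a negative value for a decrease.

Before the shock: 630 - 4p = 3p - 70 ⇒ 700 = 7p ⇒ p = 100, q = 230.
After the shift, demand is qd = 630 - 4p and supply is qs = p - 70.
New equilibrium: 630 - 4p = p - 70 ⇒ 700 = 5p ⇒ p = 140, q = 70.
Δq = 70 − 230 = -160.

-160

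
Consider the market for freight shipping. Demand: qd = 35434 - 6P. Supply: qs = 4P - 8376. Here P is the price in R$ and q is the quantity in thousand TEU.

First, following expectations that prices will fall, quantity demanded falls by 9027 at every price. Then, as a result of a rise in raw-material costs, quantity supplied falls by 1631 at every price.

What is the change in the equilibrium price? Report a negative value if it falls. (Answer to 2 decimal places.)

Solve the original market: 35434 - 6P = 4P - 8376, hence P = 4381 and q = 9148.
With the change applied: demand qd = 26407 - 6P, supply qs = 4P - 10007.
Equate the new curves: 26407 - 6P = 4P - 10007, giving 36414 = 10P, P = 3641.4, q = 4558.6.
ΔP = 3641.4 − 4381 = -739.60.

-739.60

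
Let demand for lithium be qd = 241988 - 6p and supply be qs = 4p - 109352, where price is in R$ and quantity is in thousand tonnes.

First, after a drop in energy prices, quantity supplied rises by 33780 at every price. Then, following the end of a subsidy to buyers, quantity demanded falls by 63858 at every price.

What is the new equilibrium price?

25370.2

Original equilibrium: 241988 - 6p = 4p - 109352 gives 351340 = 10p, so p = 35134 and q = 31184.
The new curves are qd = 178130 - 6p (demand) and qs = 4p - 75572 (supply).
Equate the new curves: 178130 - 6p = 4p - 75572, giving 253702 = 10p, p = 25370.2, q = 25908.8.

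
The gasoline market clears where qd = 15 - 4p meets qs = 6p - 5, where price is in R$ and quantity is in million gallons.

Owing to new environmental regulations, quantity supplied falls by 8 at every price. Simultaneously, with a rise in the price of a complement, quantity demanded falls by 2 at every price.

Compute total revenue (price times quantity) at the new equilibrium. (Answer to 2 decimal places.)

6.76

Solve the original market: 15 - 4p = 6p - 5, hence p = 2 and q = 7.
After the shift, demand is qd = 13 - 4p and supply is qs = 6p - 13.
Equate the new curves: 13 - 4p = 6p - 13, giving 26 = 10p, p = 2.6, q = 2.6.
New expenditure = 2.6 × 2.6 = 6.76.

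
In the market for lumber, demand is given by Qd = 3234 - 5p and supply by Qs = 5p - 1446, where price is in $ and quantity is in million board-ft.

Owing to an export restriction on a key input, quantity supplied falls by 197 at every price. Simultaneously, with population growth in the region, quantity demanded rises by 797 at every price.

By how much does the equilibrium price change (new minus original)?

Original equilibrium: 3234 - 5p = 5p - 1446 gives 4680 = 10p, so p = 468 and Q = 894.
After the shift, demand is Qd = 4031 - 5p and supply is Qs = 5p - 1643.
Setting them equal: 4031 - 5p = 5p - 1643 → 5674 = 10p, so p = 567.4 and Q = 1194.
Δp = 567.4 − 468 = +99.4.

+99.4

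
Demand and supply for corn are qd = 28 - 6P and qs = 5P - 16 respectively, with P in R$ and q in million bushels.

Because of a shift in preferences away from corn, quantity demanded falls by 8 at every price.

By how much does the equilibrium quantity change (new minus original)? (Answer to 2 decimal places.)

-3.64

Initially, 28 - 6P = 5P - 16, so 44 = 11P and P = 4, q = 4.
After the shift, demand is qd = 20 - 6P and supply is qs = 5P - 16.
Equate the new curves: 20 - 6P = 5P - 16, giving 36 = 11P, P = 36/11 ≈ 3.2727, q = 4/11 ≈ 0.3636.
Δq = 0.3636 − 4 = -3.64.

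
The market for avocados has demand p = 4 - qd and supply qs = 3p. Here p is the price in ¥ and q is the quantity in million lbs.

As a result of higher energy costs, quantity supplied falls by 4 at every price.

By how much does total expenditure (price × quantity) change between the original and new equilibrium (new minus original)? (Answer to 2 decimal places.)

Original equilibrium: 4 - p = 3p gives 4 = 4p, so p = 1 and q = 3.
The new curves are qd = 4 - p (demand) and qs = 3p - 4 (supply).
New equilibrium: 4 - p = 3p - 4 ⇒ 8 = 4p ⇒ p = 2, q = 2.
Expenditure moves from 1×3 = 3 to 2×2 = 4; change = +1.00.

+1.00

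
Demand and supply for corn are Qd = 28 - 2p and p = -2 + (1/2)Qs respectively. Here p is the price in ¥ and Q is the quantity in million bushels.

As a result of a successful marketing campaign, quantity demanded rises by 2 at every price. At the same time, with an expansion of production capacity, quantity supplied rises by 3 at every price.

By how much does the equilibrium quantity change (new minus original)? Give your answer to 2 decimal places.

Original equilibrium: 28 - 2p = 2p + 4 gives 24 = 4p, so p = 6 and Q = 16.
The shock moves the curves to Qd = 30 - 2p and Qs = 2p + 7.
New equilibrium: 30 - 2p = 2p + 7 ⇒ 23 = 4p ⇒ p = 5.75, Q = 18.5.
ΔQ = 18.5 − 16 = +2.50.

+2.50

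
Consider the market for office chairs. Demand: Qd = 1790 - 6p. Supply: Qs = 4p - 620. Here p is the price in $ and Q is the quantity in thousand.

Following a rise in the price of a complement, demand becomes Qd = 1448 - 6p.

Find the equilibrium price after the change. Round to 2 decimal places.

Original equilibrium: 1790 - 6p = 4p - 620 gives 2410 = 10p, so p = 241 and Q = 344.
After the shift, demand is Qd = 1448 - 6p and supply is Qs = 4p - 620.
Equate the new curves: 1448 - 6p = 4p - 620, giving 2068 = 10p, p = 206.8, Q = 207.2.

206.80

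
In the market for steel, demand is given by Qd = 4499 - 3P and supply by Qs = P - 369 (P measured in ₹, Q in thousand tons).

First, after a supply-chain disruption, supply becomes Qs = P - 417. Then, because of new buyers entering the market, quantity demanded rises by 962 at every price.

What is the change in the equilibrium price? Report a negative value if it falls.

+252.5

Before the shock: 4499 - 3P = P - 369 ⇒ 4868 = 4P ⇒ P = 1217, Q = 848.
The new curves are Qd = 5461 - 3P (demand) and Qs = P - 417 (supply).
Clearing the new market: 5461 - 3P = P - 417, so P = 1469.5 and Q = 1052.5.
ΔP = 1469.5 − 1217 = +252.5.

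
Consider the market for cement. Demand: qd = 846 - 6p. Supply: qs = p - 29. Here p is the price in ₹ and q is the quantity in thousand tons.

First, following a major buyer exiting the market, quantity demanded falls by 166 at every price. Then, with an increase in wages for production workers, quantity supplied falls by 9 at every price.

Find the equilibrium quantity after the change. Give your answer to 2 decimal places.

Before the shock: 846 - 6p = p - 29 ⇒ 875 = 7p ⇒ p = 125, q = 96.
After the shift, demand is qd = 680 - 6p and supply is qs = p - 38.
New equilibrium: 680 - 6p = p - 38 ⇒ 718 = 7p ⇒ p = 718/7 ≈ 102.5714, q = 452/7 ≈ 64.5714.

64.57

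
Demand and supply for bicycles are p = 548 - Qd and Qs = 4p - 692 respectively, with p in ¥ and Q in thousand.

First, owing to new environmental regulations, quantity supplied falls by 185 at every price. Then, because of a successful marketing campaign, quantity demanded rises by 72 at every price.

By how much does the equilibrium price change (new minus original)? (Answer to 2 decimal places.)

Before the shock: 548 - p = 4p - 692 ⇒ 1240 = 5p ⇒ p = 248, Q = 300.
The shock moves the curves to Qd = 620 - p and Qs = 4p - 877.
Equate the new curves: 620 - p = 4p - 877, giving 1497 = 5p, p = 299.4, Q = 320.6.
Δp = 299.4 − 248 = +51.40.

+51.40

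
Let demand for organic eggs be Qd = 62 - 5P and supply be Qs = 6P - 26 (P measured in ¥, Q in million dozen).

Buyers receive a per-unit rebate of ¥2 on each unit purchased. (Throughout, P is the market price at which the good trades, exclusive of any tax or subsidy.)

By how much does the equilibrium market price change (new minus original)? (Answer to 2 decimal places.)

+0.91

Before the shock: 62 - 5P = 6P - 26 ⇒ 88 = 11P ⇒ P = 8, Q = 22.
Since buyers' out-of-pocket price is the market price minus the rebate, the effective demand curve becomes Qd = 72 - 5P.
New equilibrium: 72 - 5P = 6P - 26 ⇒ 98 = 11P ⇒ P = 98/11 ≈ 8.9091, Q = 302/11 ≈ 27.4545.
ΔP = 8.9091 − 8 = +0.91.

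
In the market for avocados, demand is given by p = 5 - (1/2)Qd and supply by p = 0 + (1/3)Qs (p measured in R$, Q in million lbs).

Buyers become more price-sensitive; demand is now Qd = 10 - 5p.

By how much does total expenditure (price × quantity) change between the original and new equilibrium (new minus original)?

-7.3125

Initially, 10 - 2p = 3p, so 10 = 5p and p = 2, Q = 6.
The shock moves the curves to Qd = 10 - 5p and Qs = 3p.
Clearing the new market: 10 - 5p = 3p, so p = 1.25 and Q = 3.75.
Expenditure moves from 2×6 = 12 to 1.25×3.75 = 4.6875; change = -7.3125.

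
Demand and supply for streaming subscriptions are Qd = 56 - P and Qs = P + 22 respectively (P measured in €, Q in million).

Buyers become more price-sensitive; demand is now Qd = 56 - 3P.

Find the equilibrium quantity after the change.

Initially, 56 - P = P + 22, so 34 = 2P and P = 17, Q = 39.
After the shift, demand is Qd = 56 - 3P and supply is Qs = P + 22.
Equate the new curves: 56 - 3P = P + 22, giving 34 = 4P, P = 8.5, Q = 30.5.

30.5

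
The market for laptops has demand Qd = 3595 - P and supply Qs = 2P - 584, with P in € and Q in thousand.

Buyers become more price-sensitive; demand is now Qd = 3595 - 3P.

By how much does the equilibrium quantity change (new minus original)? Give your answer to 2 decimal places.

-1114.40

Solve the original market: 3595 - P = 2P - 584, hence P = 1393 and Q = 2202.
After the shift, demand is Qd = 3595 - 3P and supply is Qs = 2P - 584.
New equilibrium: 3595 - 3P = 2P - 584 ⇒ 4179 = 5P ⇒ P = 835.8, Q = 1087.6.
ΔQ = 1087.6 − 2202 = -1114.40.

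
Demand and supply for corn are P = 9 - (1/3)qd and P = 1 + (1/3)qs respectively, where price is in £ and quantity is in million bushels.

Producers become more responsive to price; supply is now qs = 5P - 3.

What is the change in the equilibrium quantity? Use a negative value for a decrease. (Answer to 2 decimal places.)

Original equilibrium: 27 - 3P = 3P - 3 gives 30 = 6P, so P = 5 and q = 12.
The new curves are qd = 27 - 3P (demand) and qs = 5P - 3 (supply).
Equate the new curves: 27 - 3P = 5P - 3, giving 30 = 8P, P = 3.75, q = 15.75.
Δq = 15.75 − 12 = +3.75.

+3.75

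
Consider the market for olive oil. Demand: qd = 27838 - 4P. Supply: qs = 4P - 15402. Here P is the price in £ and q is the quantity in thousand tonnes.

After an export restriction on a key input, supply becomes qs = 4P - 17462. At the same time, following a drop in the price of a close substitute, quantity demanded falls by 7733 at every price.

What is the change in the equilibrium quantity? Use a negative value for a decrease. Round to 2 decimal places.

Solve the original market: 27838 - 4P = 4P - 15402, hence P = 5405 and q = 6218.
After the shift, demand is qd = 20105 - 4P and supply is qs = 4P - 17462.
Equate the new curves: 20105 - 4P = 4P - 17462, giving 37567 = 8P, P = 4695.875, q = 1321.5.
Δq = 1321.5 − 6218 = -4896.50.

-4896.50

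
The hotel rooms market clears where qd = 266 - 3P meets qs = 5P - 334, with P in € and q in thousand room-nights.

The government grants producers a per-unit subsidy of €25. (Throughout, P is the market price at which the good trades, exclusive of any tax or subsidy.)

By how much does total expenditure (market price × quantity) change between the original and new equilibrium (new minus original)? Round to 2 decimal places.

Before the shock: 266 - 3P = 5P - 334 ⇒ 600 = 8P ⇒ P = 75, q = 41.
Since sellers receive the price plus the subsidy, the effective supply curve becomes qs = 5P - 209.
Equate the new curves: 266 - 3P = 5P - 209, giving 475 = 8P, P = 59.375, q = 87.875.
Expenditure moves from 75×41 = 3075 to 59.375×87.875 = 5217.578125; change = +2142.58.

+2142.58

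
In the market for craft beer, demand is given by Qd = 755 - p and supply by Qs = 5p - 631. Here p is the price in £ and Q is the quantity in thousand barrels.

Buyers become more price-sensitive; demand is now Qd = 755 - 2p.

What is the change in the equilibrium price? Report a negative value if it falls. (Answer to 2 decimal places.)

-33.00

Before the shock: 755 - p = 5p - 631 ⇒ 1386 = 6p ⇒ p = 231, Q = 524.
After the shift, demand is Qd = 755 - 2p and supply is Qs = 5p - 631.
Clearing the new market: 755 - 2p = 5p - 631, so p = 198 and Q = 359.
Δp = 198 − 231 = -33.00.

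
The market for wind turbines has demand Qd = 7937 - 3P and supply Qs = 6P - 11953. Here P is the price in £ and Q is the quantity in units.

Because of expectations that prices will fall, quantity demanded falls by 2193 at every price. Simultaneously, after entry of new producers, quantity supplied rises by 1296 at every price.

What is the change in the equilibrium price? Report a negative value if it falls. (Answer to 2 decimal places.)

Initially, 7937 - 3P = 6P - 11953, so 19890 = 9P and P = 2210, Q = 1307.
After the shift, demand is Qd = 5744 - 3P and supply is Qs = 6P - 10657.
Clearing the new market: 5744 - 3P = 6P - 10657, so P = 5467/3 ≈ 1822.3333 and Q = 277.
ΔP = 1822.3333 − 2210 = -387.67.

-387.67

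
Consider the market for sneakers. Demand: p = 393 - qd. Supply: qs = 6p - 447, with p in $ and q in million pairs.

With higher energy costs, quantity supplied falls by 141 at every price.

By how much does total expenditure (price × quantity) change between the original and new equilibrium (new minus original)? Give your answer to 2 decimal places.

+2676.12

Initially, 393 - p = 6p - 447, so 840 = 7p and p = 120, q = 273.
The shock moves the curves to qd = 393 - p and qs = 6p - 588.
Equate the new curves: 393 - p = 6p - 588, giving 981 = 7p, p = 981/7 ≈ 140.1429, q = 1770/7 ≈ 252.8571.
Expenditure moves from 120×273 = 32760 to 140.1429×252.8571 = 35436.1224; change = +2676.12.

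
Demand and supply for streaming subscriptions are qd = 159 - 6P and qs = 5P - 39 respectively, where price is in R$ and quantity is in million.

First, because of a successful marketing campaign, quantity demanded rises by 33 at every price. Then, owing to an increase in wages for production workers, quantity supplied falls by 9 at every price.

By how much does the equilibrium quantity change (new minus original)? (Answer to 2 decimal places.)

+10.09

Original equilibrium: 159 - 6P = 5P - 39 gives 198 = 11P, so P = 18 and q = 51.
With the change applied: demand qd = 192 - 6P, supply qs = 5P - 48.
Setting them equal: 192 - 6P = 5P - 48 → 240 = 11P, so P = 240/11 ≈ 21.8182 and q = 672/11 ≈ 61.0909.
Δq = 61.0909 − 51 = +10.09.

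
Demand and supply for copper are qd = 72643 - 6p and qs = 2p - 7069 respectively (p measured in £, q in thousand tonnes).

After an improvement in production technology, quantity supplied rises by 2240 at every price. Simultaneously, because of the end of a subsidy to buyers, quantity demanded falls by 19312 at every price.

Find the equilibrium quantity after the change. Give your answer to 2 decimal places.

9711.00

Solve the original market: 72643 - 6p = 2p - 7069, hence p = 9964 and q = 12859.
The shock moves the curves to qd = 53331 - 6p and qs = 2p - 4829.
Equate the new curves: 53331 - 6p = 2p - 4829, giving 58160 = 8p, p = 7270, q = 9711.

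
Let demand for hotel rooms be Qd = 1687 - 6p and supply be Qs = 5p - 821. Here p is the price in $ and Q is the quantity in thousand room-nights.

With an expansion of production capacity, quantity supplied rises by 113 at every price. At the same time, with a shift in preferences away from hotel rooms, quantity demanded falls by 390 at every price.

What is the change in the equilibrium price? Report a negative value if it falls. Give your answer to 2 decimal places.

Solve the original market: 1687 - 6p = 5p - 821, hence p = 228 and Q = 319.
The new curves are Qd = 1297 - 6p (demand) and Qs = 5p - 708 (supply).
Equate the new curves: 1297 - 6p = 5p - 708, giving 2005 = 11p, p = 2005/11 ≈ 182.2727, Q = 2237/11 ≈ 203.3636.
Δp = 182.2727 − 228 = -45.73.

-45.73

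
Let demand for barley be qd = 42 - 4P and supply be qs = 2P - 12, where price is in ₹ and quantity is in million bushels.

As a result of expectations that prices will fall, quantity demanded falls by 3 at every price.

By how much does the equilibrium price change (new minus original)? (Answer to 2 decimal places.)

Original equilibrium: 42 - 4P = 2P - 12 gives 54 = 6P, so P = 9 and q = 6.
The shock moves the curves to qd = 39 - 4P and qs = 2P - 12.
New equilibrium: 39 - 4P = 2P - 12 ⇒ 51 = 6P ⇒ P = 8.5, q = 5.
ΔP = 8.5 − 9 = -0.50.

-0.50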